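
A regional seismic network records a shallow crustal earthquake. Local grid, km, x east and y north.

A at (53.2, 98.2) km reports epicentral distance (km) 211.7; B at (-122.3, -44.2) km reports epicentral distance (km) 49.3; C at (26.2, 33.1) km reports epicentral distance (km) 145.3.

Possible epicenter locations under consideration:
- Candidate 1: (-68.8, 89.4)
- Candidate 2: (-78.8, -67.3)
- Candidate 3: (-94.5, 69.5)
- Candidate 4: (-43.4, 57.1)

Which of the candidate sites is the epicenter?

For each candidate, compare |candidate − station| to the reported distance:
Candidate 1: residuals A 89.4, B 94.6, C 34.9 → max 94.6 km
Candidate 2: residuals A 0.0, B 0.0, C 0.0 → max 0.0 km
Candidate 3: residuals A 61.2, B 67.7, C 19.2 → max 67.7 km
Candidate 4: residuals A 106.7, B 79.1, C 71.7 → max 106.7 km
Only Candidate 2 has all residuals ≈ 0.

Candidate 2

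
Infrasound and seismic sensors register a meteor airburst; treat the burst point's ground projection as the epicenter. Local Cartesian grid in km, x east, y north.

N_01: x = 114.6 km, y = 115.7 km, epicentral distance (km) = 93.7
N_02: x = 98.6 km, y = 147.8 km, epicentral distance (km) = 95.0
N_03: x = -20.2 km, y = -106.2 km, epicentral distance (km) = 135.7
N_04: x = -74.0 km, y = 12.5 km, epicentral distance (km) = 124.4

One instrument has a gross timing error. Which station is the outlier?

Solve using three stations at a time. Using N_01, N_02, N_04 (subtract circle equations pairwise → linear system) gives (x, y) ≈ (25.3, 87.4).
Distances from that point to each station vs reported:
  N_01: calculated 93.7 vs reported 93.7 → residual 0.0 km
  N_02: calculated 95.0 vs reported 95.0 → residual 0.0 km
  N_03: calculated 198.9 vs reported 135.7 → residual 63.2 km
  N_04: calculated 124.4 vs reported 124.4 → residual 0.0 km
N_01, N_02, N_04 are mutually consistent (residuals ≈ 0); N_03 is off by 63.2 km.

N_03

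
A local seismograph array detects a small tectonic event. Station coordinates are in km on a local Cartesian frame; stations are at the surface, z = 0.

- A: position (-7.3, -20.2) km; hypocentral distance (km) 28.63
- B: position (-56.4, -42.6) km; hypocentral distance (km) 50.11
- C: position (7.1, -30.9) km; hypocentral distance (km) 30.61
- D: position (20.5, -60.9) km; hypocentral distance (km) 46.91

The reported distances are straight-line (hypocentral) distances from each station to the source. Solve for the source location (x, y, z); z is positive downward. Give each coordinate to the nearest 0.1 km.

(-12.3, -36.5, 23.0)

Each station gives a sphere (x−x_i)² + (y−y_i)² + z² = d_i² (stations at z=0).
Subtracting the A sphere from B and C: z² cancels, leaving linear equations in x and y:
-98.2 x − 44.8 y = 2843.05
28.8 x − 21.4 y = 426.59
Solving: x ≈ -12.303, y ≈ -36.492 km (keep extra digits for the depth step; rounded: -12.3, -36.5).
Then from the A sphere: z² = 28.63² − (x + 7.3)² − (y + 20.2)² with x = -12.303, y = -36.492, so z ≈ 23.005 ≈ 23.0 km.
Check against D (with the unrounded solution): distance 46.91 ≈ 46.91 km. ✓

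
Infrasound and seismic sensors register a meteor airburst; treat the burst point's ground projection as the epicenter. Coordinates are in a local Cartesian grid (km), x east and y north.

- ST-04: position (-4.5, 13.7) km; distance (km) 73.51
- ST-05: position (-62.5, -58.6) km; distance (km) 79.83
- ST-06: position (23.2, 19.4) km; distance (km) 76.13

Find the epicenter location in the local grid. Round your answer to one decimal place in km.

17.3 km east, -56.5 km north

Circle about each station: (x + 4.5)² + (y − 13.7)² = 73.51²; (x + 62.5)² + (y + 58.6)² = 79.83²; (x − 23.2)² + (y − 19.4)² = 76.13².
Subtracting pairs of circle equations eliminates x²+y² and gives linear equations (the radical axes):
-116.0 x − 144.6 y = 6163.16
55.4 x + 11.4 y = 314.60
Solving the 2×2 system: x ≈ 17.3, y ≈ -56.5 km.
Check against ST-04 (with the unrounded x, y): √((x + 4.5)²+(y − 13.7)²) = 73.51 ≈ 73.51 km. ✓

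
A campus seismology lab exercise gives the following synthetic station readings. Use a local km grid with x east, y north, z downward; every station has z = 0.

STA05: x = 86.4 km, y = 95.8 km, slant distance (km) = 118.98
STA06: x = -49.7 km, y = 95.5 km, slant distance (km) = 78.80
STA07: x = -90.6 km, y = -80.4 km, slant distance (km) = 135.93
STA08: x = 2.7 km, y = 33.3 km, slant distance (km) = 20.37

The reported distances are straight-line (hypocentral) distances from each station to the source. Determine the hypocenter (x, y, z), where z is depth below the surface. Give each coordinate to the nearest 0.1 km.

Each station gives a sphere (x−x_i)² + (y−y_i)² + z² = d_i² (stations at z=0).
Subtracting the STA05 sphere from STA06 and STA07: z² cancels, leaving linear equations in x and y:
-272.2 x − 0.6 y = 2894.54
-354.0 x − 352.4 y = -6290.80
Solving: x ≈ -10.697, y ≈ 28.597 km (keep extra digits for the depth step; rounded: -10.7, 28.6).
Then from the STA05 sphere: z² = 118.98² − (x − 86.4)² − (y − 95.8)² with x = -10.697, y = 28.597, so z ≈ 14.566 ≈ 14.6 km.
Check against STA08 (with the unrounded solution): distance 20.34 ≈ 20.37 km. ✓

x ≈ -10.7 km, y ≈ 28.6 km, depth ≈ 14.6 km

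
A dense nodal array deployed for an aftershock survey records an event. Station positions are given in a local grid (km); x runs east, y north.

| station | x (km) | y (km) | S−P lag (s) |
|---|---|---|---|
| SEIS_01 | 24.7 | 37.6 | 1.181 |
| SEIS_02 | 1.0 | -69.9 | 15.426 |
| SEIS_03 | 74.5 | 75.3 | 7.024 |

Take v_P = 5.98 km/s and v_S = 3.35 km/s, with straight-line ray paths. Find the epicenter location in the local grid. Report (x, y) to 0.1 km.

x ≈ 31.4 km, y ≈ 43.6 km

Distance from S−P lag: d = Δt · v_P v_S / (v_P − v_S) = Δt · (5.98·3.35)/(5.98−3.35) ≈ 7.6171·Δt.
So d_SEIS_01 = 9.00, d_SEIS_02 = 117.50, d_SEIS_03 = 53.50 km.
Circle about each station: (x − 24.7)² + (y − 37.6)² = 9.00²; (x − 1.0)² + (y + 69.9)² = 117.50²; (x − 74.5)² + (y − 75.3)² = 53.50².
Subtracting the SEIS_01 equation from the SEIS_02 and SEIS_03 equations removes the quadratic terms:
-47.4 x − 215.0 y = -10862.09
99.6 x + 75.4 y = 6415.24
Solving the 2×2 system: x ≈ 31.4, y ≈ 43.6 km.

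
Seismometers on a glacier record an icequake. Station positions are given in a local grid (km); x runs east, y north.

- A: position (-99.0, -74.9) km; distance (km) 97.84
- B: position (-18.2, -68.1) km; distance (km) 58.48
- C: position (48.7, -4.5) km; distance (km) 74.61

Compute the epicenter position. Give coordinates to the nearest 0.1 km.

Circle about each station: (x + 99.0)² + (y + 74.9)² = 97.84²; (x + 18.2)² + (y + 68.1)² = 58.48²; (x − 48.7)² + (y + 4.5)² = 74.61².
Subtracting pairs of circle equations eliminates x²+y² and gives linear equations (the radical axes):
161.6 x + 13.6 y = -4289.40
295.4 x + 140.8 y = -9013.06
Solving the 2×2 system: x ≈ -25.7, y ≈ -10.1 km.

x ≈ -25.7 km, y ≈ -10.1 km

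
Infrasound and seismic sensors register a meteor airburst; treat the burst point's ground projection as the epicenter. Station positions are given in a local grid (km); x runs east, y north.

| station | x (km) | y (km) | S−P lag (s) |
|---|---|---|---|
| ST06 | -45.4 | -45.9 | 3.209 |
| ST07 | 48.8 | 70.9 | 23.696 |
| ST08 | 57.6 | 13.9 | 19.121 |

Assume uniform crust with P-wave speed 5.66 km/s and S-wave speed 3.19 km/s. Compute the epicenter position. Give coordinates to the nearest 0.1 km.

(-56.8, -66.4)

Distance from S−P lag: d = Δt · v_P v_S / (v_P − v_S) = Δt · (5.66·3.19)/(5.66−3.19) ≈ 7.3099·Δt.
So d_ST06 = 23.46, d_ST07 = 173.21, d_ST08 = 139.77 km.
Circle about each station: (x + 45.4)² + (y + 45.9)² = 23.46²; (x − 48.8)² + (y − 70.9)² = 173.21²; (x − 57.6)² + (y − 13.9)² = 139.77².
Subtracting the ST06 equation from the ST07 and ST08 equations removes the quadratic terms:
188.4 x + 233.6 y = -26211.05
206.0 x + 119.6 y = -19642.28
Solving the 2×2 system: x ≈ -56.8, y ≈ -66.4 km.
Check against ST06 (with the unrounded x, y): √((x + 45.4)²+(y + 45.9)²) = 23.45 ≈ 23.46 km. ✓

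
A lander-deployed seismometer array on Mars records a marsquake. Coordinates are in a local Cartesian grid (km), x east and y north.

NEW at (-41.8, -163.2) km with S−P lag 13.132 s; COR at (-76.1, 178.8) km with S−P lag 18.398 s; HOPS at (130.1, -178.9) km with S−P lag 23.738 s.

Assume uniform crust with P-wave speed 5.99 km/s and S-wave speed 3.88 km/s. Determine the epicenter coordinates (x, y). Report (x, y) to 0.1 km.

-80.4 km east, -23.8 km north

Distance from S−P lag: d = Δt · v_P v_S / (v_P − v_S) = Δt · (5.99·3.88)/(5.99−3.88) ≈ 11.0148·Δt.
So d_NEW = 144.65, d_COR = 202.65, d_HOPS = 261.47 km.
Circle about each station: (x + 41.8)² + (y + 163.2)² = 144.65²; (x + 76.1)² + (y − 178.8)² = 202.65²; (x − 130.1)² + (y + 178.9)² = 261.47².
Subtracting the NEW equation from the COR and HOPS equations removes the quadratic terms:
-68.6 x + 684.0 y = -10764.23
343.8 x − 31.4 y = -26893.20
Solving the 2×2 system: x ≈ -80.4, y ≈ -23.8 km.
Check against NEW (with the unrounded x, y): √((x + 41.8)²+(y + 163.2)²) = 144.64 ≈ 144.65 km. ✓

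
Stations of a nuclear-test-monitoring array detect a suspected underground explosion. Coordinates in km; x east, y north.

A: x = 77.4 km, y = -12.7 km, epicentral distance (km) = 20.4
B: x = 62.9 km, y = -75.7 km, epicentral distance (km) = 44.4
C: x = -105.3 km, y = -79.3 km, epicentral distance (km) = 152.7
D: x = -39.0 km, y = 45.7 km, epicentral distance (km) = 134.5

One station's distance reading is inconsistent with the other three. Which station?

Solve using three stations at a time. Using A, B, D (subtract circle equations pairwise → linear system) gives (x, y) ≈ (70.8, -32.0).
Distances from that point to each station vs reported:
  A: calculated 20.4 vs reported 20.4 → residual 0.0 km
  B: calculated 44.4 vs reported 44.4 → residual 0.0 km
  C: calculated 182.3 vs reported 152.7 → residual 29.6 km
  D: calculated 134.5 vs reported 134.5 → residual 0.0 km
A, B, D are mutually consistent (residuals ≈ 0); C is off by 29.6 km.

C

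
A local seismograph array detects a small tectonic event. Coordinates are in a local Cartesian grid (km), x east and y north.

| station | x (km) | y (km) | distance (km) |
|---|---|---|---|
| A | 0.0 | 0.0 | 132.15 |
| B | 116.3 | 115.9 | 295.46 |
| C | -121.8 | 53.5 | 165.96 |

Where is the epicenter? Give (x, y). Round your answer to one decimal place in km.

(-78.1, -106.6)

Circle about each station: x² + y² = 132.15²; (x − 116.3)² + (y − 115.9)² = 295.46²; (x + 121.8)² + (y − 53.5)² = 165.96².
Subtracting pairs of circle equations eliminates x²+y² and gives linear equations (the radical axes):
232.6 x + 231.8 y = -42874.49
-243.6 x + 107.0 y = 7618.39
Solving the 2×2 system: x ≈ -78.1, y ≈ -106.6 km.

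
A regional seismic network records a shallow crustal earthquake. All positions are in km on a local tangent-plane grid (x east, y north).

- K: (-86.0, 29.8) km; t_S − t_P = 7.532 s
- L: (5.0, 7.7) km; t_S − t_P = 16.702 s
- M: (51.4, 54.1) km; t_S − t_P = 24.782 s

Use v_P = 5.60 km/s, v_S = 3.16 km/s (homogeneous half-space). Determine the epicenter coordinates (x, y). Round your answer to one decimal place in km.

Distance from S−P lag: d = Δt · v_P v_S / (v_P − v_S) = Δt · (5.60·3.16)/(5.60−3.16) ≈ 7.2525·Δt.
So d_K = 54.63, d_L = 121.13, d_M = 179.73 km.
Circle about each station: (x + 86.0)² + (y − 29.8)² = 54.63²; (x − 5.0)² + (y − 7.7)² = 121.13²; (x − 51.4)² + (y − 54.1)² = 179.73².
Subtracting pairs of circle equations eliminates x²+y² and gives linear equations (the radical axes):
182.0 x − 44.2 y = -19887.79
274.8 x + 48.6 y = -32033.71
Solving the 2×2 system: x ≈ -113.5, y ≈ -17.4 km.
Check against K (with the unrounded x, y): √((x + 86.0)²+(y − 29.8)²) = 54.61 ≈ 54.63 km. ✓

x ≈ -113.5 km, y ≈ -17.4 km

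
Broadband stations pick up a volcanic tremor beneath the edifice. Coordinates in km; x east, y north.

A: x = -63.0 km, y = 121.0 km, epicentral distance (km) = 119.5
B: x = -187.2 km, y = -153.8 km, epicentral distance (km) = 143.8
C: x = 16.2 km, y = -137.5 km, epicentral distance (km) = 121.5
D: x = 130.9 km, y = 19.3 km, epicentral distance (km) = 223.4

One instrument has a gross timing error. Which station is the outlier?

Solve using three stations at a time. Using B, C, D (subtract circle equations pairwise → linear system) gives (x, y) ≈ (-77.8, -60.5).
Distances from that point to each station vs reported:
  A: calculated 182.1 vs reported 119.5 → residual 62.6 km
  B: calculated 143.8 vs reported 143.8 → residual 0.0 km
  C: calculated 121.5 vs reported 121.5 → residual 0.0 km
  D: calculated 223.4 vs reported 223.4 → residual 0.0 km
B, C, D are mutually consistent (residuals ≈ 0); A is off by 62.6 km.

A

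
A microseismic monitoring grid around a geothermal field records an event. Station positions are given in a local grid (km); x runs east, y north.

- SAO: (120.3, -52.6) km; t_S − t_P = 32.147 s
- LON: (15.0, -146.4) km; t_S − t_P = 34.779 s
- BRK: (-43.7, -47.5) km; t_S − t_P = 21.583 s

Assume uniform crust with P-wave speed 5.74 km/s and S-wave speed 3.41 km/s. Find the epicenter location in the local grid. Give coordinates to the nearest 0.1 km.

Distance from S−P lag: d = Δt · v_P v_S / (v_P − v_S) = Δt · (5.74·3.41)/(5.74−3.41) ≈ 8.4006·Δt.
So d_SAO = 270.05, d_LON = 292.16, d_BRK = 181.31 km.
Circle about each station: (x − 120.3)² + (y + 52.6)² = 270.05²; (x − 15.0)² + (y + 146.4)² = 292.16²; (x + 43.7)² + (y + 47.5)² = 181.31².
Subtracting the SAO equation from the LON and BRK equations removes the quadratic terms:
-210.6 x − 187.6 y = -8011.35
-328.0 x + 10.2 y = 26980.78
Solving the 2×2 system: x ≈ -78.2, y ≈ 130.5 km.

-78.2 km east, 130.5 km north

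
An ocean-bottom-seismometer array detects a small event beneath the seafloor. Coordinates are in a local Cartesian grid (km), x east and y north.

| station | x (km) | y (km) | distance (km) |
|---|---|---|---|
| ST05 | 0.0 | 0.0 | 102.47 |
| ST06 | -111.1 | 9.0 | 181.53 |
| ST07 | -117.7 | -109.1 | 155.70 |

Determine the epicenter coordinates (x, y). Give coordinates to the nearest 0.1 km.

37.4 km east, -95.4 km north

Circle about each station: x² + y² = 102.47²; (x + 111.1)² + (y − 9.0)² = 181.53²; (x + 117.7)² + (y + 109.1)² = 155.70².
Subtracting pairs of circle equations eliminates x²+y² and gives linear equations (the radical axes):
-222.2 x + 18.0 y = -10028.83
-235.4 x − 218.2 y = 12013.71
Solving the 2×2 system: x ≈ 37.4, y ≈ -95.4 km.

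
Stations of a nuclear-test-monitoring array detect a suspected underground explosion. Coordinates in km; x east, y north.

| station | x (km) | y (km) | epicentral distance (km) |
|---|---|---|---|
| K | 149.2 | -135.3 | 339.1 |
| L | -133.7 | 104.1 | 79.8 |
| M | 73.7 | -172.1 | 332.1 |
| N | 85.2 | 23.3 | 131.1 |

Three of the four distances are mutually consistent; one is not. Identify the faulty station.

Solve using three stations at a time. Using K, L, M (subtract circle equations pairwise → linear system) gives (x, y) ≈ (-59.1, 132.3).
Distances from that point to each station vs reported:
  K: calculated 339.1 vs reported 339.1 → residual 0.0 km
  L: calculated 79.8 vs reported 79.8 → residual 0.0 km
  M: calculated 332.1 vs reported 332.1 → residual 0.0 km
  N: calculated 180.8 vs reported 131.1 → residual 49.7 km
K, L, M are mutually consistent (residuals ≈ 0); N is off by 49.7 km.

N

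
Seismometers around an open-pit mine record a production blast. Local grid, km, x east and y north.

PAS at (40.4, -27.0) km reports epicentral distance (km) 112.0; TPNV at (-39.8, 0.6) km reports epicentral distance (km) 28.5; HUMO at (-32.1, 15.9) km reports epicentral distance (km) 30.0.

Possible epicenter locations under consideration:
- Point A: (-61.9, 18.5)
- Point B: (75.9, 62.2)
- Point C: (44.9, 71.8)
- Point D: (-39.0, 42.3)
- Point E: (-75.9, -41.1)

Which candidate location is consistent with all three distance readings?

For each candidate, compare |candidate − station| to the reported distance:
Point A: residuals PAS 0.0, TPNV 0.1, HUMO 0.1 → max 0.1 km
Point B: residuals PAS 16.0, TPNV 102.6, HUMO 87.5 → max 102.6 km
Point C: residuals PAS 13.1, TPNV 82.2, HUMO 65.2 → max 82.2 km
Point D: residuals PAS 6.6, TPNV 13.2, HUMO 2.7 → max 13.2 km
Point E: residuals PAS 5.2, TPNV 26.7, HUMO 41.9 → max 41.9 km
Only Point A has all residuals ≈ 0.

Point A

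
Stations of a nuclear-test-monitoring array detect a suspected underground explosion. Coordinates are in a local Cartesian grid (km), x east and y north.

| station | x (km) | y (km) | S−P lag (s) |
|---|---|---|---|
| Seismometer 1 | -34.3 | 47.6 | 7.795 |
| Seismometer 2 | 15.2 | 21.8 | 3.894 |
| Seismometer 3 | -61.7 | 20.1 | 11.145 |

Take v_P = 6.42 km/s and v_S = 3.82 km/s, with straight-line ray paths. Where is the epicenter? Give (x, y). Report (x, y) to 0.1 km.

39.2 km east, 49.6 km north

Distance from S−P lag: d = Δt · v_P v_S / (v_P − v_S) = Δt · (6.42·3.82)/(6.42−3.82) ≈ 9.4325·Δt.
So d_Seismometer 1 = 73.53, d_Seismometer 2 = 36.73, d_Seismometer 3 = 105.12 km.
Circle about each station: (x + 34.3)² + (y − 47.6)² = 73.53²; (x − 15.2)² + (y − 21.8)² = 36.73²; (x + 61.7)² + (y − 20.1)² = 105.12².
Subtracting the Seismometer 1 equation from the Seismometer 2 and Seismometer 3 equations removes the quadratic terms:
99.0 x − 51.6 y = 1321.60
-54.8 x − 55.0 y = -4874.90
Solving the 2×2 system: x ≈ 39.2, y ≈ 49.6 km.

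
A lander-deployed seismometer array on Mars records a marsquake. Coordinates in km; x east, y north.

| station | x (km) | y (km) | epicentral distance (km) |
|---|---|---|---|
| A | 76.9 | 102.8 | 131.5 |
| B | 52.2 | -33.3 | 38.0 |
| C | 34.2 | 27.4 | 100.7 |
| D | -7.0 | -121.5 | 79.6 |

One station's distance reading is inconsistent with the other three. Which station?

A

Solve using three stations at a time. Using B, C, D (subtract circle equations pairwise → linear system) gives (x, y) ≈ (54.7, -71.2).
Distances from that point to each station vs reported:
  A: calculated 175.4 vs reported 131.5 → residual 43.9 km
  B: calculated 38.0 vs reported 38.0 → residual 0.0 km
  C: calculated 100.7 vs reported 100.7 → residual 0.0 km
  D: calculated 79.6 vs reported 79.6 → residual 0.0 km
B, C, D are mutually consistent (residuals ≈ 0); A is off by 43.9 km.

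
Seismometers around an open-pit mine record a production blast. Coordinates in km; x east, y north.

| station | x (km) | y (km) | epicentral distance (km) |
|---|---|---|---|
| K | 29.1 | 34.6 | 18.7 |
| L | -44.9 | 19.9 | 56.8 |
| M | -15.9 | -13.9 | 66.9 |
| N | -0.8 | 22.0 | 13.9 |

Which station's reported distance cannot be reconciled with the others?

Solve using three stations at a time. Using K, L, N (subtract circle equations pairwise → linear system) gives (x, y) ≈ (11.1, 29.2).
Distances from that point to each station vs reported:
  K: calculated 18.7 vs reported 18.7 → residual 0.0 km
  L: calculated 56.8 vs reported 56.8 → residual 0.0 km
  M: calculated 50.9 vs reported 66.9 → residual 16.0 km
  N: calculated 14.0 vs reported 13.9 → residual 0.1 km
K, L, N are mutually consistent (residuals ≈ 0); M is off by 16.0 km.

M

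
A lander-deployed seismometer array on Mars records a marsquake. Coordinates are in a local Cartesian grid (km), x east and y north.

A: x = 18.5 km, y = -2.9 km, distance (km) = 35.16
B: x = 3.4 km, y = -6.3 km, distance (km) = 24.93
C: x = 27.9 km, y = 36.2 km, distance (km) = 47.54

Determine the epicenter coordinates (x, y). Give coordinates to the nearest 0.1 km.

x ≈ -13.2 km, y ≈ 12.3 km

Circle about each station: (x − 18.5)² + (y + 2.9)² = 35.16²; (x − 3.4)² + (y + 6.3)² = 24.93²; (x − 27.9)² + (y − 36.2)² = 47.54².
Subtracting pairs of circle equations eliminates x²+y² and gives linear equations (the radical axes):
-30.2 x − 6.8 y = 315.31
18.8 x + 78.2 y = 714.36
Solving the 2×2 system: x ≈ -13.2, y ≈ 12.3 km.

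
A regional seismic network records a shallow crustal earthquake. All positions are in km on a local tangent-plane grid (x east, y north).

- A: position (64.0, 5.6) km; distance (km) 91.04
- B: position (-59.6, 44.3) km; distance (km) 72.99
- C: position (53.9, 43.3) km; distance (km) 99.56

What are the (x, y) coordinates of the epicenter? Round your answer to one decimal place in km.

Circle about each station: (x − 64.0)² + (y − 5.6)² = 91.04²; (x + 59.6)² + (y − 44.3)² = 72.99²; (x − 53.9)² + (y − 43.3)² = 99.56².
Subtracting the A equation from the B and C equations removes the quadratic terms:
-247.2 x + 77.4 y = 4348.03
-20.2 x + 75.4 y = -971.17
Solving the 2×2 system: x ≈ -23.6, y ≈ -19.2 km.

(-23.6, -19.2)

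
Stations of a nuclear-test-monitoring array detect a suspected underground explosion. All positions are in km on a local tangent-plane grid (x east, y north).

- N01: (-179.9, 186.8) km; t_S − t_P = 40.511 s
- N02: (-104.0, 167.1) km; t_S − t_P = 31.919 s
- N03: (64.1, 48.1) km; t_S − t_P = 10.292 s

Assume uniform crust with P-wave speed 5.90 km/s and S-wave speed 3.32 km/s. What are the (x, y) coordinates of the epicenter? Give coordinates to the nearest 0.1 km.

(41.5, -26.7)

Distance from S−P lag: d = Δt · v_P v_S / (v_P − v_S) = Δt · (5.90·3.32)/(5.90−3.32) ≈ 7.5922·Δt.
So d_N01 = 307.57, d_N02 = 242.34, d_N03 = 78.14 km.
Circle about each station: (x + 179.9)² + (y − 186.8)² = 307.57²; (x + 104.0)² + (y − 167.1)² = 242.34²; (x − 64.1)² + (y − 48.1)² = 78.14².
Subtracting the N01 equation from the N02 and N03 equations removes the quadratic terms:
151.8 x − 39.4 y = 7350.79
488.0 x − 277.4 y = 27657.62
Solving the 2×2 system: x ≈ 41.5, y ≈ -26.7 km.
Check against N01 (with the unrounded x, y): √((x + 179.9)²+(y − 186.8)²) = 307.57 ≈ 307.57 km. ✓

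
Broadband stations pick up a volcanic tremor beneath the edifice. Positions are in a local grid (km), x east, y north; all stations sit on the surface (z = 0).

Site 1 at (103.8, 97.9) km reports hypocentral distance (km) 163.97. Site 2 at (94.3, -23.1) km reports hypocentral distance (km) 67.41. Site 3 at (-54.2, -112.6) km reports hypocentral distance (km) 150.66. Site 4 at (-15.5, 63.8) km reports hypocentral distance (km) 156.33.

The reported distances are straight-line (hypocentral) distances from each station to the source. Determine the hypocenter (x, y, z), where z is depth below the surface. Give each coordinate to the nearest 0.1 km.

(72.1, -52.8, 56.3)

Each station gives a sphere (x−x_i)² + (y−y_i)² + z² = d_i² (stations at z=0).
Subtracting the Site 1 sphere from Site 2 and Site 3: z² cancels, leaving linear equations in x and y:
-19.0 x − 242.0 y = 11409.30
-316.0 x − 421.0 y = -554.72
Solving: x ≈ 72.110, y ≈ -52.807 km (keep extra digits for the depth step; rounded: 72.1, -52.8).
Then from the Site 1 sphere: z² = 163.97² − (x − 103.8)² − (y − 97.9)² with x = 72.110, y = -52.807, so z ≈ 56.297 ≈ 56.3 km.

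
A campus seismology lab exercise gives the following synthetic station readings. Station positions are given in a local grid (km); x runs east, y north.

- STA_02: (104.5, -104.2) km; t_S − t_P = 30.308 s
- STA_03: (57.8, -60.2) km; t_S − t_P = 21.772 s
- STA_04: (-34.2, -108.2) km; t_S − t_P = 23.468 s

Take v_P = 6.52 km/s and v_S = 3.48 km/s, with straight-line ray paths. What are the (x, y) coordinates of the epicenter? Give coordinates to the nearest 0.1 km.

(-43.7, 66.7)

Distance from S−P lag: d = Δt · v_P v_S / (v_P − v_S) = Δt · (6.52·3.48)/(6.52−3.48) ≈ 7.4637·Δt.
So d_STA_02 = 226.21, d_STA_03 = 162.50, d_STA_04 = 175.16 km.
Circle about each station: (x − 104.5)² + (y + 104.2)² = 226.21²; (x − 57.8)² + (y + 60.2)² = 162.50²; (x + 34.2)² + (y + 108.2)² = 175.16².
Subtracting pairs of circle equations eliminates x²+y² and gives linear equations (the radical axes):
-93.4 x + 88.0 y = 9951.70
-277.4 x − 8.0 y = 11588.93
Solving the 2×2 system: x ≈ -43.7, y ≈ 66.7 km.
Check against STA_02 (with the unrounded x, y): √((x − 104.5)²+(y + 104.2)²) = 226.21 ≈ 226.21 km. ✓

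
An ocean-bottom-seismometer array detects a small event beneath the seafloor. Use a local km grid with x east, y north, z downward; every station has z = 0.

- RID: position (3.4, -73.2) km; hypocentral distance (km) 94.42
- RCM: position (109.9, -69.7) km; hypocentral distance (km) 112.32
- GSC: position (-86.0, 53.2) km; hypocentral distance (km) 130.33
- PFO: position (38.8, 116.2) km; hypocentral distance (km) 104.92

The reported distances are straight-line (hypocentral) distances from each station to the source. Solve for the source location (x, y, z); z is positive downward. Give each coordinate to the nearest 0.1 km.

Each station gives a sphere (x−x_i)² + (y−y_i)² + z² = d_i² (stations at z=0).
Subtracting the RID sphere from RCM and GSC: z² cancels, leaving linear equations in x and y:
213.0 x + 7.0 y = 7865.65
-178.8 x + 252.8 y = -3214.33
Solving: x ≈ 36.497, y ≈ 13.099 km (keep extra digits for the depth step; rounded: 36.5, 13.1).
Then from the RID sphere: z² = 94.42² − (x − 3.4)² − (y + 73.2)² with x = 36.497, y = 13.099, so z ≈ 19.293 ≈ 19.3 km.

x ≈ 36.5 km, y ≈ 13.1 km, depth ≈ 19.3 km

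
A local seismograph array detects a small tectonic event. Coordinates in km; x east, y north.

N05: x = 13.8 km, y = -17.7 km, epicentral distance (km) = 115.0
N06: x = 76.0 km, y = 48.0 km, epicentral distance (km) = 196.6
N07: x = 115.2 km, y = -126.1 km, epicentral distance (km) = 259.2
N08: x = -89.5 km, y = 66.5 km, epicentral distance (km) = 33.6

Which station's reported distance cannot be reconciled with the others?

N06

Solve using three stations at a time. Using N05, N07, N08 (subtract circle equations pairwise → linear system) gives (x, y) ≈ (-89.2, 33.2).
Distances from that point to each station vs reported:
  N05: calculated 114.9 vs reported 115.0 → residual 0.1 km
  N06: calculated 165.9 vs reported 196.6 → residual 30.7 km
  N07: calculated 259.2 vs reported 259.2 → residual 0.0 km
  N08: calculated 33.3 vs reported 33.6 → residual 0.3 km
N05, N07, N08 are mutually consistent (residuals ≈ 0); N06 is off by 30.7 km.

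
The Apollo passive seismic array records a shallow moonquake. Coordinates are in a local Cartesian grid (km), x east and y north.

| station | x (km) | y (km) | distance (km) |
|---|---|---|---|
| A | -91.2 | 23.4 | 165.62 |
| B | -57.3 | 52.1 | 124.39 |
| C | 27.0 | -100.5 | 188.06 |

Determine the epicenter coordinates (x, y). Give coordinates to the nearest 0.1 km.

62.9 km east, 84.1 km north

Circle about each station: (x + 91.2)² + (y − 23.4)² = 165.62²; (x + 57.3)² + (y − 52.1)² = 124.39²; (x − 27.0)² + (y + 100.5)² = 188.06².
Subtracting the A equation from the B and C equations removes the quadratic terms:
67.8 x + 57.4 y = 9089.81
236.4 x − 247.8 y = -5972.33
Solving the 2×2 system: x ≈ 62.9, y ≈ 84.1 km.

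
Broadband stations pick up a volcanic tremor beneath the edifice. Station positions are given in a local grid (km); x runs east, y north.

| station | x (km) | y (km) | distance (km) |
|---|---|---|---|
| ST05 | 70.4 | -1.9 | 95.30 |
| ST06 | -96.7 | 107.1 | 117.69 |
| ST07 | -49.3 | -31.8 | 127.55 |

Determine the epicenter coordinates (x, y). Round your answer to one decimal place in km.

Circle about each station: (x − 70.4)² + (y + 1.9)² = 95.30²; (x + 96.7)² + (y − 107.1)² = 117.69²; (x + 49.3)² + (y + 31.8)² = 127.55².
Subtracting the ST05 equation from the ST06 and ST07 equations removes the quadratic terms:
-334.2 x + 218.0 y = 11092.68
-239.4 x − 59.8 y = -8704.95
Solving the 2×2 system: x ≈ 17.1, y ≈ 77.1 km.
Check against ST05 (with the unrounded x, y): √((x − 70.4)²+(y + 1.9)²) = 95.30 ≈ 95.30 km. ✓

x ≈ 17.1 km, y ≈ 77.1 km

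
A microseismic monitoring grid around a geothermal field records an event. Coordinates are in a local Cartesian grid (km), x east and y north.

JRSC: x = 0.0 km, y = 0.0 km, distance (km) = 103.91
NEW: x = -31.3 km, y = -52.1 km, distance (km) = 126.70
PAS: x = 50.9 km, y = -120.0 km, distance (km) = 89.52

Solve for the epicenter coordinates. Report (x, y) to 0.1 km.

Circle about each station: x² + y² = 103.91²; (x + 31.3)² + (y + 52.1)² = 126.70²; (x − 50.9)² + (y + 120.0)² = 89.52².
Subtracting the JRSC equation from the NEW and PAS equations removes the quadratic terms:
-62.6 x − 104.2 y = -1561.50
101.8 x − 240.0 y = 19774.27
Solving the 2×2 system: x ≈ 95.0, y ≈ -42.1 km.

x ≈ 95.0 km, y ≈ -42.1 km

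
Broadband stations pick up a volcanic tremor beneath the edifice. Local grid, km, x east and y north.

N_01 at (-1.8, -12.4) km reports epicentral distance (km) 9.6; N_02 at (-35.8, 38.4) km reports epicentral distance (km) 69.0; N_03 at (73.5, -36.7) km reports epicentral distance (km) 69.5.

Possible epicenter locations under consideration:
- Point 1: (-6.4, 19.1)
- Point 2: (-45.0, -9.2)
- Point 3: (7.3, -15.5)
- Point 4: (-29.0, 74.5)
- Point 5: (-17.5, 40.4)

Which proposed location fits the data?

For each candidate, compare |candidate − station| to the reported distance:
Point 1: residuals N_01 22.2, N_02 33.8, N_03 28.0 → max 33.8 km
Point 2: residuals N_01 33.7, N_02 20.5, N_03 52.1 → max 52.1 km
Point 3: residuals N_01 0.0, N_02 0.0, N_03 0.0 → max 0.0 km
Point 4: residuals N_01 81.5, N_02 32.3, N_03 81.7 → max 81.7 km
Point 5: residuals N_01 45.5, N_02 50.6, N_03 49.8 → max 50.6 km
Only Point 3 has all residuals ≈ 0.

Point 3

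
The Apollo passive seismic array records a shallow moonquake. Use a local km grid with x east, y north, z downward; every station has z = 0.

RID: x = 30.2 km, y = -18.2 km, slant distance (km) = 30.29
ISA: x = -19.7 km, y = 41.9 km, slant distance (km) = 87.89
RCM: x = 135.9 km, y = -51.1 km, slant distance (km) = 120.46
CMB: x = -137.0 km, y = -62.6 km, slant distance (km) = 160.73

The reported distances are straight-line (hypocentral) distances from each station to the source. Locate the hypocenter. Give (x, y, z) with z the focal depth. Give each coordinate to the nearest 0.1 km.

Each station gives a sphere (x−x_i)² + (y−y_i)² + z² = d_i² (stations at z=0).
Subtracting the RID sphere from ISA and RCM: z² cancels, leaving linear equations in x and y:
-99.8 x + 120.2 y = -5906.75
211.4 x − 65.8 y = 6243.61
Solving: x ≈ 19.201, y ≈ -33.199 km (keep extra digits for the depth step; rounded: 19.2, -33.2).
Then from the RID sphere: z² = 30.29² − (x − 30.2)² − (y + 18.2)² with x = 19.201, y = -33.199, so z ≈ 23.907 ≈ 23.9 km.

(19.2, -33.2, 23.9)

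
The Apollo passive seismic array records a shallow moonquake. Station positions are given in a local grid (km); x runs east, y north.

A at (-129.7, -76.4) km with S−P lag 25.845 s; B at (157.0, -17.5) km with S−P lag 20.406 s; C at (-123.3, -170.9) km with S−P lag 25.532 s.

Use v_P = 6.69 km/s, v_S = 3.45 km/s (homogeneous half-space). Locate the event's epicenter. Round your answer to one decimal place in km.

Distance from S−P lag: d = Δt · v_P v_S / (v_P − v_S) = Δt · (6.69·3.45)/(6.69−3.45) ≈ 7.1236·Δt.
So d_A = 184.11, d_B = 145.36, d_C = 181.88 km.
Circle about each station: (x + 129.7)² + (y + 76.4)² = 184.11²; (x − 157.0)² + (y + 17.5)² = 145.36²; (x + 123.3)² + (y + 170.9)² = 181.88².
Subtracting the A equation from the B and C equations removes the quadratic terms:
573.4 x + 117.8 y = 15063.16
12.8 x − 189.0 y = 22566.81
Solving the 2×2 system: x ≈ 50.1, y ≈ -116.0 km.

(50.1, -116.0)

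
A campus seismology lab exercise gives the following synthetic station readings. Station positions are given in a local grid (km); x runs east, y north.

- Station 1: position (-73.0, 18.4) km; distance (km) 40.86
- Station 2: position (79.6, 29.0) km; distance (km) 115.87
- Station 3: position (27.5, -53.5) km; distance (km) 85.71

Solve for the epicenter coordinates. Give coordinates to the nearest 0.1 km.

Circle about each station: (x + 73.0)² + (y − 18.4)² = 40.86²; (x − 79.6)² + (y − 29.0)² = 115.87²; (x − 27.5)² + (y + 53.5)² = 85.71².
Subtracting the Station 1 equation from the Station 2 and Station 3 equations removes the quadratic terms:
305.2 x + 21.2 y = -10246.72
201.0 x − 143.8 y = -7725.72
Solving the 2×2 system: x ≈ -34.0, y ≈ 6.2 km.

(-34.0, 6.2)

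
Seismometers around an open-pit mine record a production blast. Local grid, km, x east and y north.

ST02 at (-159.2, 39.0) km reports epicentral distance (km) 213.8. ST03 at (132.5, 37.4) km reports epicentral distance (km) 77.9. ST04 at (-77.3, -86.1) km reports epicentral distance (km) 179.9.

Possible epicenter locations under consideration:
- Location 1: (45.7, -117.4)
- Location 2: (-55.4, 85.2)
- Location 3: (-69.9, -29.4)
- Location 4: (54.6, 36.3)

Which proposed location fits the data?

Location 4

For each candidate, compare |candidate − station| to the reported distance:
Location 1: residuals ST02 44.0, ST03 99.6, ST04 53.0 → max 99.6 km
Location 2: residuals ST02 100.2, ST03 116.0, ST04 7.2 → max 116.0 km
Location 3: residuals ST02 101.3, ST03 135.2, ST04 122.7 → max 135.2 km
Location 4: residuals ST02 0.0, ST03 0.0, ST04 0.0 → max 0.0 km
Only Location 4 has all residuals ≈ 0.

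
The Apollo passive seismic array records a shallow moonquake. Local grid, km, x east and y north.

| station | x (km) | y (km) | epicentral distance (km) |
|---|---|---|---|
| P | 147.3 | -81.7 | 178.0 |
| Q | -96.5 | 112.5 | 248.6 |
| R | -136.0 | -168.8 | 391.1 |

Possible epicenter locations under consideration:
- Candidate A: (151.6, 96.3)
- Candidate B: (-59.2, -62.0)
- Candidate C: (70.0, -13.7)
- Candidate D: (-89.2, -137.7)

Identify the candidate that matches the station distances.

Candidate A

For each candidate, compare |candidate − station| to the reported distance:
Candidate A: residuals P 0.1, Q 0.0, R 0.0 → max 0.1 km
Candidate B: residuals P 29.4, Q 70.2, R 259.6 → max 259.6 km
Candidate C: residuals P 75.0, Q 39.7, R 133.2 → max 133.2 km
Candidate D: residuals P 65.0, Q 1.7, R 334.9 → max 334.9 km
Only Candidate A has all residuals ≈ 0.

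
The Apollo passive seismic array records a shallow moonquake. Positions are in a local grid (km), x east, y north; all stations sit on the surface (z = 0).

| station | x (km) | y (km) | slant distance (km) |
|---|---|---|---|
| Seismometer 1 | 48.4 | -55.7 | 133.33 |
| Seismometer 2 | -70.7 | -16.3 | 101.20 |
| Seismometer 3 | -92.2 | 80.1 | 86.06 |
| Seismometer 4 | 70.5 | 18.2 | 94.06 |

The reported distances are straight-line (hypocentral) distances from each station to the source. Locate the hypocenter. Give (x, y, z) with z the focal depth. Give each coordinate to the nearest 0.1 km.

(-10.2, 62.5, 19.3)

Each station gives a sphere (x−x_i)² + (y−y_i)² + z² = d_i² (stations at z=0).
Subtracting the Seismometer 1 sphere from Seismometer 2 and Seismometer 3: z² cancels, leaving linear equations in x and y:
-238.2 x + 78.8 y = 7354.58
-281.2 x + 271.6 y = 19842.37
Solving: x ≈ -10.201, y ≈ 62.496 km (keep extra digits for the depth step; rounded: -10.2, 62.5).
Then from the Seismometer 1 sphere: z² = 133.33² − (x − 48.4)² − (y + 55.7)² with x = -10.201, y = 62.496, so z ≈ 19.301 ≈ 19.3 km.
Check against Seismometer 4 (with the unrounded solution): distance 94.06 ≈ 94.06 km. ✓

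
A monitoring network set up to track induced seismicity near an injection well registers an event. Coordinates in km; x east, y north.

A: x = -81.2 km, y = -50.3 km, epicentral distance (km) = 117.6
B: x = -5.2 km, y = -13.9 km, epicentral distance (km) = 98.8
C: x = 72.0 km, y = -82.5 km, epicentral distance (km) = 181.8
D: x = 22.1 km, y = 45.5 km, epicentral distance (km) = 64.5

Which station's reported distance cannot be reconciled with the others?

Solve using three stations at a time. Using A, C, D (subtract circle equations pairwise → linear system) gives (x, y) ≈ (-40.7, 60.1).
Distances from that point to each station vs reported:
  A: calculated 117.6 vs reported 117.6 → residual 0.0 km
  B: calculated 82.1 vs reported 98.8 → residual 16.7 km
  C: calculated 181.8 vs reported 181.8 → residual 0.0 km
  D: calculated 64.5 vs reported 64.5 → residual 0.0 km
A, C, D are mutually consistent (residuals ≈ 0); B is off by 16.7 km.

B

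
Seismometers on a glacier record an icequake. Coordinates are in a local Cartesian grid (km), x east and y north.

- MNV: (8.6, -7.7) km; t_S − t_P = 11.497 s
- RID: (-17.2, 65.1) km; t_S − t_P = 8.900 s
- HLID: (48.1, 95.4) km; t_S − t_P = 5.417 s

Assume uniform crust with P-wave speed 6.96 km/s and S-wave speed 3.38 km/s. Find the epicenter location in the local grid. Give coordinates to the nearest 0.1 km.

Distance from S−P lag: d = Δt · v_P v_S / (v_P − v_S) = Δt · (6.96·3.38)/(6.96−3.38) ≈ 6.5712·Δt.
So d_MNV = 75.55, d_RID = 58.48, d_HLID = 35.60 km.
Circle about each station: (x − 8.6)² + (y + 7.7)² = 75.55²; (x + 17.2)² + (y − 65.1)² = 58.48²; (x − 48.1)² + (y − 95.4)² = 35.60².
Subtracting the MNV equation from the RID and HLID equations removes the quadratic terms:
-51.6 x + 145.6 y = 6688.49
79.0 x + 206.2 y = 15721.96
Solving the 2×2 system: x ≈ 41.1, y ≈ 60.5 km.

x ≈ 41.1 km, y ≈ 60.5 km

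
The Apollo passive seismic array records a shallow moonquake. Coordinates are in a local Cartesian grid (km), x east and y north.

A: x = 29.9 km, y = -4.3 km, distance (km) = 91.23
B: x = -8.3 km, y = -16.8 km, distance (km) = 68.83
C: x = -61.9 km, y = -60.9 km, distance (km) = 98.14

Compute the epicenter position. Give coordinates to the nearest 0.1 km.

(-51.6, 36.7)

Circle about each station: (x − 29.9)² + (y + 4.3)² = 91.23²; (x + 8.3)² + (y + 16.8)² = 68.83²; (x + 61.9)² + (y + 60.9)² = 98.14².
Subtracting pairs of circle equations eliminates x²+y² and gives linear equations (the radical axes):
-76.4 x − 25.0 y = 3023.97
-183.6 x − 113.2 y = 5319.37
Solving the 2×2 system: x ≈ -51.6, y ≈ 36.7 km.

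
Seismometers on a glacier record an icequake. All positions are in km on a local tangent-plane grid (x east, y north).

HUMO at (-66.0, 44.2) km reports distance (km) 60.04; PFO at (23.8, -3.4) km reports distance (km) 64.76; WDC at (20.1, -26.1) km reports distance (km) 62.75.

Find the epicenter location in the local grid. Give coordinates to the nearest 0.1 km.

Circle about each station: (x + 66.0)² + (y − 44.2)² = 60.04²; (x − 23.8)² + (y + 3.4)² = 64.76²; (x − 20.1)² + (y + 26.1)² = 62.75².
Subtracting pairs of circle equations eliminates x²+y² and gives linear equations (the radical axes):
179.6 x − 95.2 y = -6320.70
172.2 x − 140.6 y = -5557.18
Solving the 2×2 system: x ≈ -40.6, y ≈ -10.2 km.

(-40.6, -10.2)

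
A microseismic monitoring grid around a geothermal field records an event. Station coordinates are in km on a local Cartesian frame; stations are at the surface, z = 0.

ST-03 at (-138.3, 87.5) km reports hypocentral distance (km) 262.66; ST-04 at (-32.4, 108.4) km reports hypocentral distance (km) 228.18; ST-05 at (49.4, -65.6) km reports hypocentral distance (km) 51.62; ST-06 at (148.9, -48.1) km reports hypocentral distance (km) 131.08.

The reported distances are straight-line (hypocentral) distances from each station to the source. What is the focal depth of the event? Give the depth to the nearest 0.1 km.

25.8 km

Each station gives a sphere (x−x_i)² + (y−y_i)² + z² = d_i² (stations at z=0).
Subtracting the ST-03 sphere from ST-04 and ST-05: z² cancels, leaving linear equations in x and y:
211.8 x + 41.8 y = 2941.34
375.4 x − 306.2 y = 46286.23
Solving: x ≈ 35.203, y ≈ -108.005 km (keep extra digits for the depth step; rounded: 35.2, -108.0).
Then from the ST-03 sphere: z² = 262.66² − (x + 138.3)² − (y − 87.5)² with x = 35.203, y = -108.005, so z ≈ 25.783 ≈ 25.8 km.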